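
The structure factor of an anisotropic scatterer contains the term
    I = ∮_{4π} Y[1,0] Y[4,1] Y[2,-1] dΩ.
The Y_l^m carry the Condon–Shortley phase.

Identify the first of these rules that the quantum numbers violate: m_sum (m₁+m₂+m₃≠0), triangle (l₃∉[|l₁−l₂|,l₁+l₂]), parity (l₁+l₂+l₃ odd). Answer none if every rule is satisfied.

m₁+m₂+m₃ = 0 + 1 − 1 = 0  ✓
triangle: |1−4|=3 ≤ l₃=2 ≤ 1+4=5  ✗
parity: l₁+l₂+l₃ = 7 is odd

triangle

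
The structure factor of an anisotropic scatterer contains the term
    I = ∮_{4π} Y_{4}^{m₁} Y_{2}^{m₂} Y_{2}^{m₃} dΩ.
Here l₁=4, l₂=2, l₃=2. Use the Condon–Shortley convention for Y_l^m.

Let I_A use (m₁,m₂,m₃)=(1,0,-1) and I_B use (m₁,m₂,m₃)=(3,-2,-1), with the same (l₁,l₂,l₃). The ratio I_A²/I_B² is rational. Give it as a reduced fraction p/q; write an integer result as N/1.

l's match ⇒ only the (l;m) 3-j factors differ between A and B.
A: triangle coeff Δ(4,2,2) = 1/630; Σ_t [2,2]: t=2:+1/24 = 1/24; (3j)²=1/21 [(4 2 2; 1 0 -1)], sign=-1
B: triangle coeff Δ(4,2,2) = 1/630; Σ_t [0,0]: t=0:+1/144 = 1/144; (3j)²=1/18 [(4 2 2; 3 -2 -1)], sign=-1
I_A²/I_B² = (1/21)/(1/18) = 6/7

6/7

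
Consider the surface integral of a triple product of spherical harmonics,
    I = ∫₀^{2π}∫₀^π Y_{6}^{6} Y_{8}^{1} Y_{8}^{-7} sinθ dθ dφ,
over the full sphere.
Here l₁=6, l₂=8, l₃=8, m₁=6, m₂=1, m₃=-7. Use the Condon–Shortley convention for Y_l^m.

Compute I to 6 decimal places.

0.066147

m-sum 0 ✓  L=22 even ✓  2≤8≤14 ✓
Π(2lᵢ+1) = 13×17×17 = 3757
triangle coeff Δ(6,8,8) = 1/13742520792
Σ_t [0,6]: t=0:+1/41803776000 t=1:−1/435456000 t=2:+1/39813120 t=3:−1/18662400 t=4:+1/39813120 t=5:−1/435456000 t=6:+1/41803776000 = -11/1393459200
(3j)²=600/96577 [(6 8 8; 0 0 0)], sign=-1
Σ_t [0,0]: t=0:+1/188116992000 = 1/188116992000
(3j)²=35/14858 [(6 8 8; 6 1 -7)], sign=-1
⇒ 4πI² = 10500/190969
I = (+1)√(10500/190969/(4π)) = 0.06614671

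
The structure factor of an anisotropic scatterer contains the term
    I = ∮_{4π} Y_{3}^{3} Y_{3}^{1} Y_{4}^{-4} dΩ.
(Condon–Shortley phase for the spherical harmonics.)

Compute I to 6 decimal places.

Checks pass: Σm=0; 10 even; l₃=4∈[0,6].
(2·3+1)(2·3+1)(2·4+1) = 441
Δ: 2! 4! 4! / 11! → 1/34650
sum: t=0:+1/72 t=1:−1/16 t=2:+1/72 = -5/144
3j²(3 3 4; 0 0 0) = Δ·Π!·Σ² = 2/77  (sign -1)
sum: t=0:+1/1152 = 1/1152
3j²(3 3 4; 3 1 -4) = Δ·Π!·Σ² = 1/33  (sign +1)
combine: 4πI² = 441·2/77·1/33 = 42/121
take √, sign -1: I = -0.16619847

-0.166198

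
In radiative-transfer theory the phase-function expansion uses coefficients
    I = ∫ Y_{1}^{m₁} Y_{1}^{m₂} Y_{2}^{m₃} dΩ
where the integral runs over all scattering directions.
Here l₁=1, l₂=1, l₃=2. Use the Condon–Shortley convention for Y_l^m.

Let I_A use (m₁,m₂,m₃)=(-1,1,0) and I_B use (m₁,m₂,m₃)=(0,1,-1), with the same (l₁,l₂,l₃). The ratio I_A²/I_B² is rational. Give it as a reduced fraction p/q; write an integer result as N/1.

1/3

Same 1,1,2: normalisation and zero-m 3j drop out of the ratio.
A: Δ: 0! 2! 2! / 5! → 1/30; sum: t=0:+1/4 = 1/4; 3j²(1 1 2; -1 1 0) = Δ·Π!·Σ² = 1/30  (sign +1)
B: Δ: 0! 2! 2! / 5! → 1/30; sum: t=0:+1/2 = 1/2; 3j²(1 1 2; 0 1 -1) = Δ·Π!·Σ² = 1/10  (sign -1)
I_A²/I_B² = (1/30)/(1/10) = 1/3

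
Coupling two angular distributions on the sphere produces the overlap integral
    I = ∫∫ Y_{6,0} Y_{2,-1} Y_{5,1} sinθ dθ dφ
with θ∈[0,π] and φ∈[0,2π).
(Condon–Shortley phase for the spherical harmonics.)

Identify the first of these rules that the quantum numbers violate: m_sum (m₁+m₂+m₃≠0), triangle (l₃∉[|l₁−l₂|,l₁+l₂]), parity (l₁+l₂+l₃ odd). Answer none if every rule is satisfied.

azimuthal sum: 0 − 1 + 1 = 0  ✓
4 ≤ 5 ≤ 8 (triangle on l)  ✓
L = 6 + 2 + 5 = 13 (odd)  ✗

parity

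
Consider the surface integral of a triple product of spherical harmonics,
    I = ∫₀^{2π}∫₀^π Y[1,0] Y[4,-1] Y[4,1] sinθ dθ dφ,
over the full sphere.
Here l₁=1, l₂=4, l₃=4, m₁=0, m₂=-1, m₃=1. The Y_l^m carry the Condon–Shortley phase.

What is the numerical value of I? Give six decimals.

Σlᵢ=9 odd — θ-integrand is odd under cosθ→−cosθ; I=0

0.000000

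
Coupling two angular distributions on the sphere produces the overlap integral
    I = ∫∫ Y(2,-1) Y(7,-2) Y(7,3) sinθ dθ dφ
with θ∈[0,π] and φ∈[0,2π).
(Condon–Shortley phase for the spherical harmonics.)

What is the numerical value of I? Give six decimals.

-0.123591

m-sum 0 ✓  L=16 even ✓  5≤7≤9 ✓
Π(2lᵢ+1) = 5×15×15 = 1125
triangle coeff Δ(2,7,7) = 1/185640
Σ_t [0,2]: t=0:+1/2419200 t=1:−1/518400 t=2:+1/2419200 = -1/907200
(3j)²=56/3315 [(2 7 7; 0 0 0)], sign=+1
Σ_t [1,2]: t=1:−1/1935360 t=2:+1/4354560 = -1/3483648
(3j)²=125/12376 [(2 7 7; -1 -2 3)], sign=-1
⇒ 4πI² = 9375/48841
I = (-1)√(9375/48841/(4π)) = -0.12359145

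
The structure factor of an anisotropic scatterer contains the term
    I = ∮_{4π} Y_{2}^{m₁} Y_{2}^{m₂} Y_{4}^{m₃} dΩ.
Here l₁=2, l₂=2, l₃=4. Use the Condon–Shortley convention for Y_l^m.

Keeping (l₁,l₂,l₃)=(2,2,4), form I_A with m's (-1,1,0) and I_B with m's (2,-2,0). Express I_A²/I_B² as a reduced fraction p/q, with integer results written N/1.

16/1

Same 2,2,4: normalisation and zero-m 3j drop out of the ratio.
A: Δ: 0! 4! 4! / 9! → 1/630; sum: t=0:+1/36 = 1/36; 3j²(2 2 4; -1 1 0) = Δ·Π!·Σ² = 8/315  (sign +1)
B: Δ: 0! 4! 4! / 9! → 1/630; sum: t=0:+1/576 = 1/576; 3j²(2 2 4; 2 -2 0) = Δ·Π!·Σ² = 1/630  (sign +1)
I_A²/I_B² = (8/315)/(1/630) = 16/1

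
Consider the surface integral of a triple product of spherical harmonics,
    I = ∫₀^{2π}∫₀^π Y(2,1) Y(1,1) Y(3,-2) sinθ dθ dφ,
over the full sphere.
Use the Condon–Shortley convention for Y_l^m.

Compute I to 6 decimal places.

m-sum 0 ✓  L=6 even ✓  1≤3≤3 ✓
Π(2lᵢ+1) = 5×3×7 = 105
triangle coeff Δ(2,1,3) = 1/105
Σ_t [0,0]: t=0:+1/4 = 1/4
(3j)²=3/35 [(2 1 3; 0 0 0)], sign=-1
Σ_t [0,0]: t=0:+1/12 = 1/12
(3j)²=2/21 [(2 1 3; 1 1 -2)], sign=-1
⇒ 4πI² = 6/7
I = (+1)√(6/7/(4π)) = 0.26116903

0.261169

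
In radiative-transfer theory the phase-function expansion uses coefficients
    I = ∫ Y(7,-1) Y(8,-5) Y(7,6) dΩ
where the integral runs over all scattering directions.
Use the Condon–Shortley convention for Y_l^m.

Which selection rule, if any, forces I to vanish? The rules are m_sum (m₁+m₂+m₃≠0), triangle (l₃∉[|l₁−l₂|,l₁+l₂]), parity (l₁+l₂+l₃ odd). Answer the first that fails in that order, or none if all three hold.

none

Σmᵢ = 0  ✓
l₃∈[|l₁−l₂|,l₁+l₂]=[1,15], have l₃=7  ✓
Σlᵢ = 22 ⇒ even  ✓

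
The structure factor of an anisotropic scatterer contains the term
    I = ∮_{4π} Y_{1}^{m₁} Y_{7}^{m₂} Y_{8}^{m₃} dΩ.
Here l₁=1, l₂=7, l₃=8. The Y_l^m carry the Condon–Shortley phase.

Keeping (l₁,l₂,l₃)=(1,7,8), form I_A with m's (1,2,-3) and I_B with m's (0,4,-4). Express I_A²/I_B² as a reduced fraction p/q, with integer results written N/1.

Same 1,7,8: normalisation and zero-m 3j drop out of the ratio.
A: Δ: 0! 2! 14! / 17! → 1/2040; sum: t=0:+1/87091200 = 1/87091200; 3j²(1 7 8; 1 2 -3) = Δ·Π!·Σ² = 11/408  (sign -1)
B: Δ: 0! 2! 14! / 17! → 1/2040; sum: t=0:+1/239500800 = 1/239500800; 3j²(1 7 8; 0 4 -4) = Δ·Π!·Σ² = 2/85  (sign +1)
I_A²/I_B² = (11/408)/(2/85) = 55/48

55/48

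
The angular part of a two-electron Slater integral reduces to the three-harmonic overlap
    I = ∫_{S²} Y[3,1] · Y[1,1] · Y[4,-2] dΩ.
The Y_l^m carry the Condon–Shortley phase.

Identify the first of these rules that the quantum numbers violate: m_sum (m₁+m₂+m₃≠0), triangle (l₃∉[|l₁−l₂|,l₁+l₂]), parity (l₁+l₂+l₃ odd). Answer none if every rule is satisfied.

azimuthal sum: 1 + 1 − 2 = 0  ✓
2 ≤ 4 ≤ 4 (triangle on l)  ✓
L = 3 + 1 + 4 = 8 (even)  ✓

none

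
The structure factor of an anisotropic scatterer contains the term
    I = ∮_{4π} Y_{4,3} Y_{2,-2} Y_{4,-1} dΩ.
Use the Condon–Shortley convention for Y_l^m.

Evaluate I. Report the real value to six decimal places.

0.159270

m-sum 0 ✓  L=10 even ✓  2≤4≤6 ✓
Π(2lᵢ+1) = 9×5×9 = 405
triangle coeff Δ(4,2,4) = 1/13860
Σ_t [0,2]: t=0:+1/192 t=1:−1/36 t=2:+1/192 = -5/288
(3j)²=20/693 [(4 2 4; 0 0 0)], sign=-1
Σ_t [0,0]: t=0:+1/480 = 1/480
(3j)²=3/110 [(4 2 4; 3 -2 -1)], sign=-1
⇒ 4πI² = 270/847
I = (+1)√(270/847/(4π)) = 0.15927046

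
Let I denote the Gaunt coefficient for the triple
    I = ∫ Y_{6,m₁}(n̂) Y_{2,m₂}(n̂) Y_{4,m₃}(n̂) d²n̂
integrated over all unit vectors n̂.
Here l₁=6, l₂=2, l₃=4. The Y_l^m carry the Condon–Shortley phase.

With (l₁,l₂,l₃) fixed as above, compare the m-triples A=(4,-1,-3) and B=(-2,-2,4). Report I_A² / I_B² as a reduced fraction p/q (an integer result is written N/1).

Same 6,2,4: normalisation and zero-m 3j drop out of the ratio.
A: Δ: 4! 8! 0! / 13! → 1/6435; sum: t=1:−1/30240 = -1/30240; 3j²(6 2 4; 4 -1 -3) = Δ·Π!·Σ² = 16/429  (sign +1)
B: Δ: 4! 8! 0! / 13! → 1/6435; sum: t=0:+1/967680 = 1/967680; 3j²(6 2 4; -2 -2 4) = Δ·Π!·Σ² = 1/6435  (sign +1)
I_A²/I_B² = (16/429)/(1/6435) = 240/1

240/1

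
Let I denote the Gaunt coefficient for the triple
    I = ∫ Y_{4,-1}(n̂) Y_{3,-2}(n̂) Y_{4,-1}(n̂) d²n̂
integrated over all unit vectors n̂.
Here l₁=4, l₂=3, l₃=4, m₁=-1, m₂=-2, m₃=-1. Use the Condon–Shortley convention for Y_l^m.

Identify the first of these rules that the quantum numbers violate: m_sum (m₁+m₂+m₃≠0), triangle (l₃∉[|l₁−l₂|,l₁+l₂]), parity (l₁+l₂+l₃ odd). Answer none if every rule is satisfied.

m_sum

Σmᵢ = -4  ✗
l₃∈[|l₁−l₂|,l₁+l₂]=[1,7], have l₃=4
Σlᵢ = 11 ⇒ odd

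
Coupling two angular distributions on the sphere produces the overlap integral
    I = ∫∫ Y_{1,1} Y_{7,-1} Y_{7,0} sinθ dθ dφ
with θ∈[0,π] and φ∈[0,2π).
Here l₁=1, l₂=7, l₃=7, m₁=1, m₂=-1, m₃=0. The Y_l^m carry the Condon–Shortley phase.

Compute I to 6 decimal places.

l₁+l₂+l₃=15 is odd: 3j(l;000)=0 ⇒ I=0

0.000000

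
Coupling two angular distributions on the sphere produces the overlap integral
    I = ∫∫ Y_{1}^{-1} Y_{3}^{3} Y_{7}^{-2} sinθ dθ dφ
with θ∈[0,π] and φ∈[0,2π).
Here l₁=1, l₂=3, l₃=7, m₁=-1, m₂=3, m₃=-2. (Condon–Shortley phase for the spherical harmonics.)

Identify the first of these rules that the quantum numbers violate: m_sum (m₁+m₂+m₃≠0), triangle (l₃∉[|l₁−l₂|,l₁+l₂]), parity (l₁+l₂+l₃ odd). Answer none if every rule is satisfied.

m₁+m₂+m₃ = -1 + 3 − 2 = 0  ✓
triangle: |1−3|=2 ≤ l₃=7 ≤ 1+3=4  ✗
parity: l₁+l₂+l₃ = 11 is odd

triangle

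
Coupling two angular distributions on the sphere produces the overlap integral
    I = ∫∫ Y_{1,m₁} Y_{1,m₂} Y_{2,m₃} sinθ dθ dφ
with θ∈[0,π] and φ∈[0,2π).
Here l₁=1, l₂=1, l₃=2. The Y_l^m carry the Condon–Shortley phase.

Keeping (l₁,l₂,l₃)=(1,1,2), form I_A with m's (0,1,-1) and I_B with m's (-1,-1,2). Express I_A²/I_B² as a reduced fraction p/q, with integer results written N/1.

Shared (l₁,l₂,l₃)=(1,1,2): N and (l;000)² cancel in I_A²/I_B².
A: Δ = 0!·2!·2!/5! = 1/30; Racah Σ t=0..0: t=0:+1/2 = 1/2; ⇒ 3j(1 1 2; 0 1 -1)² = 1/10, sgn -1
B: Δ = 0!·2!·2!/5! = 1/30; Racah Σ t=0..0: t=0:+1/4 = 1/4; ⇒ 3j(1 1 2; -1 -1 2)² = 1/5, sgn +1
I_A²/I_B² = (1/10)/(1/5) = 1/2

1/2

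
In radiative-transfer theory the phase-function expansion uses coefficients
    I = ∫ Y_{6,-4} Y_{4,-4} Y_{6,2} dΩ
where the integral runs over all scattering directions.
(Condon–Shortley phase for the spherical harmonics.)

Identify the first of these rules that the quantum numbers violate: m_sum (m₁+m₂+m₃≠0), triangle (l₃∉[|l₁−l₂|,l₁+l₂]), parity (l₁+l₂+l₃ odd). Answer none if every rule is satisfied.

m_sum

m₁+m₂+m₃ = -4 − 4 + 2 = -6  ✗
triangle: |6−4|=2 ≤ l₃=6 ≤ 6+4=10
parity: l₁+l₂+l₃ = 16 is even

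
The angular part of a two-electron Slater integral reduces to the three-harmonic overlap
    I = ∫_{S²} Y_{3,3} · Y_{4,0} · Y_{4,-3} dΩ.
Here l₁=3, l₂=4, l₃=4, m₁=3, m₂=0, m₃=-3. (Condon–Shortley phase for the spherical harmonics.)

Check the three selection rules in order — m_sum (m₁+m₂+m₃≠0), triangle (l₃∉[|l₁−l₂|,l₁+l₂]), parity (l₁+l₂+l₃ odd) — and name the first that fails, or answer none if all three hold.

parity

azimuthal sum: 3 + 0 − 3 = 0  ✓
1 ≤ 4 ≤ 7 (triangle on l)  ✓
L = 3 + 4 + 4 = 11 (odd)  ✗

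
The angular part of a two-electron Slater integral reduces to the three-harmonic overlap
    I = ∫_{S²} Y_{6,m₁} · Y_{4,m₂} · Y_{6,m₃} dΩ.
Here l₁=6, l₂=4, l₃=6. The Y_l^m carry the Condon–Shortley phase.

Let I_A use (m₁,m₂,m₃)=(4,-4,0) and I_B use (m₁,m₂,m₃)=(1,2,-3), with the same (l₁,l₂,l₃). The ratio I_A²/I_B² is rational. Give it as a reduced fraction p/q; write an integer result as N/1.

245/16

Same 6,4,6: normalisation and zero-m 3j drop out of the ratio.
A: Δ: 4! 8! 4! / 17! → 1/15315300; sum: t=0:+1/829440 = 1/829440; 3j²(6 4 6; 4 -4 0) = Δ·Π!·Σ² = 35/2431  (sign +1)
B: Δ: 4! 8! 4! / 17! → 1/15315300; sum: t=2:+1/69120 t=3:−1/51840 t=4:+1/483840 = -1/362880; 3j²(6 4 6; 1 2 -3) = Δ·Π!·Σ² = 16/17017  (sign +1)
I_A²/I_B² = (35/2431)/(16/17017) = 245/16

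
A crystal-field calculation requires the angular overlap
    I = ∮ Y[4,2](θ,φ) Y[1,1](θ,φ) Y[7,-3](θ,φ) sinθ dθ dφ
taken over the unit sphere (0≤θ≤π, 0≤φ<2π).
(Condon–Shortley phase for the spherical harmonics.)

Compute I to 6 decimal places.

|4−1|≤7≤4+1 violated ⇒ I = 0

0.000000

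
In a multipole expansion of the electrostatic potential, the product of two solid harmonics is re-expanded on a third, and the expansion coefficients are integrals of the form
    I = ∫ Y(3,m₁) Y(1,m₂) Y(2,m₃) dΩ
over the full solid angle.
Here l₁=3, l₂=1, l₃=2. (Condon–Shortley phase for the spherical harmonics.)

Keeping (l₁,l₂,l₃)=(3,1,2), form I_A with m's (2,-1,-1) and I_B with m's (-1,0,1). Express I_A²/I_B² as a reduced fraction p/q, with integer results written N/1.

Shared (l₁,l₂,l₃)=(3,1,2): N and (l;000)² cancel in I_A²/I_B².
A: Δ = 2!·4!·0!/7! = 1/105; Racah Σ t=0..0: t=0:+1/12 = 1/12; ⇒ 3j(3 1 2; 2 -1 -1)² = 2/21, sgn -1
B: Δ = 2!·4!·0!/7! = 1/105; Racah Σ t=1..1: t=1:−1/6 = -1/6; ⇒ 3j(3 1 2; -1 0 1)² = 8/105, sgn +1
I_A²/I_B² = (2/21)/(8/105) = 5/4

5/4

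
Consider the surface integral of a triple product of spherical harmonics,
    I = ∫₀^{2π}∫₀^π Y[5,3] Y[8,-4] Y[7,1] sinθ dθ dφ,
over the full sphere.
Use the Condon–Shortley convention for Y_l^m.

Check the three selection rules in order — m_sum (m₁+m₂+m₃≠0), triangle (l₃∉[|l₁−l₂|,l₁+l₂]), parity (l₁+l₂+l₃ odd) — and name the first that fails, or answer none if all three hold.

Σmᵢ = 0  ✓
l₃∈[|l₁−l₂|,l₁+l₂]=[3,13], have l₃=7  ✓
Σlᵢ = 20 ⇒ even  ✓

none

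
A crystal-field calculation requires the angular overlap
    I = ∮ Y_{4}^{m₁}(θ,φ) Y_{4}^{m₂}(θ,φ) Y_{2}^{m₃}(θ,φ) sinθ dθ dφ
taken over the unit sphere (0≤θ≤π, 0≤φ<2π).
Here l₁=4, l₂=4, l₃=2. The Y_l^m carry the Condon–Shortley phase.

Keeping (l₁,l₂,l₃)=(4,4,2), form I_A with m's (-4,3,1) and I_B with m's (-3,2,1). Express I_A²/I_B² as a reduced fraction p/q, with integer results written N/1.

28/25

Same 4,4,2: normalisation and zero-m 3j drop out of the ratio.
A: Δ: 6! 2! 2! / 11! → 1/13860; sum: t=6:+1/1440 = 1/1440; 3j²(4 4 2; -4 3 1) = Δ·Π!·Σ² = 7/165  (sign -1)
B: Δ: 6! 2! 2! / 11! → 1/13860; sum: t=5:−1/240 t=6:+1/1440 = -1/288; 3j²(4 4 2; -3 2 1) = Δ·Π!·Σ² = 5/132  (sign +1)
I_A²/I_B² = (7/165)/(5/132) = 28/25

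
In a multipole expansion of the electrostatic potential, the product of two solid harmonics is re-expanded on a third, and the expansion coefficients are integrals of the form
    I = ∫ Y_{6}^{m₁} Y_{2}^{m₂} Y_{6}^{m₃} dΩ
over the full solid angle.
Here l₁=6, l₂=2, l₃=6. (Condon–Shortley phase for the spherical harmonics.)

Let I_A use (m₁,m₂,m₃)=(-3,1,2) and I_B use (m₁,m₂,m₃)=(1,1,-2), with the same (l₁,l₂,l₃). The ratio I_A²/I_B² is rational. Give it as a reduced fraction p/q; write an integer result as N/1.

5/2

l's match ⇒ only the (l;m) 3-j factors differ between A and B.
A: triangle coeff Δ(6,2,6) = 1/90090; Σ_t [1,2]: t=1:−1/161280 t=2:+1/60480 = 1/96768; (3j)²=15/1001 [(6 2 6; -3 1 2)], sign=+1
B: triangle coeff Δ(6,2,6) = 1/90090; Σ_t [1,2]: t=1:−1/34560 t=2:+1/60480 = -1/80640; (3j)²=6/1001 [(6 2 6; 1 1 -2)], sign=-1
I_A²/I_B² = (15/1001)/(6/1001) = 5/2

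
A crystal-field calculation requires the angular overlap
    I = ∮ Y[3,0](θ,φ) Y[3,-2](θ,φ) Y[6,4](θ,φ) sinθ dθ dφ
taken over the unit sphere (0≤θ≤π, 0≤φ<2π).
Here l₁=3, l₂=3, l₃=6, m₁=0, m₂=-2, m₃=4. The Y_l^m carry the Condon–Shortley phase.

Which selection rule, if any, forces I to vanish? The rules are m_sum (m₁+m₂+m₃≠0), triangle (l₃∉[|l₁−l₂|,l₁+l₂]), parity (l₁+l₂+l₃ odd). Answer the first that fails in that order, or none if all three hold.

m_sum

Σmᵢ = 2  ✗
l₃∈[|l₁−l₂|,l₁+l₂]=[0,6], have l₃=6
Σlᵢ = 12 ⇒ even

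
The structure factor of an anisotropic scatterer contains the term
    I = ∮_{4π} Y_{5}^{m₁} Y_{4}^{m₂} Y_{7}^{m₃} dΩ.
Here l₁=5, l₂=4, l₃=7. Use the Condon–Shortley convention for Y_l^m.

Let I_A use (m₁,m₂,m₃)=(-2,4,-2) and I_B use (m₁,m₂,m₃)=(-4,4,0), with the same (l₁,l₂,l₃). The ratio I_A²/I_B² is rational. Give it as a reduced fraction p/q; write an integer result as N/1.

l's match ⇒ only the (l;m) 3-j factors differ between A and B.
A: triangle coeff Δ(5,4,7) = 1/6126120; Σ_t [2,2]: t=2:+1/1036800 = 1/1036800; (3j)²=98/12155 [(5 4 7; -2 4 -2)], sign=-1
B: triangle coeff Δ(5,4,7) = 1/6126120; Σ_t [2,2]: t=2:+1/7257600 = 1/7257600; (3j)²=14/12155 [(5 4 7; -4 4 0)], sign=-1
I_A²/I_B² = (98/12155)/(14/12155) = 7/1

7/1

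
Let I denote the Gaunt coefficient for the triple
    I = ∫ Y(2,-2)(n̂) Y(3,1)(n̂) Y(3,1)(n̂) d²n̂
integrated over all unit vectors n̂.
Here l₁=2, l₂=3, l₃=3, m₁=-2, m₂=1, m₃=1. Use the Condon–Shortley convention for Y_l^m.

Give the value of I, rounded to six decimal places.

m-sum 0 ✓  L=8 even ✓  1≤3≤5 ✓
Π(2lᵢ+1) = 5×7×7 = 245
triangle coeff Δ(2,3,3) = 1/3780
Σ_t [0,2]: t=0:+1/24 t=1:−1/4 t=2:+1/24 = -1/6
(3j)²=4/105 [(2 3 3; 0 0 0)], sign=+1
Σ_t [2,2]: t=2:+1/16 = 1/16
(3j)²=2/35 [(2 3 3; -2 1 1)], sign=+1
⇒ 4πI² = 8/15
I = (+1)√(8/15/(4π)) = 0.20601291

0.206013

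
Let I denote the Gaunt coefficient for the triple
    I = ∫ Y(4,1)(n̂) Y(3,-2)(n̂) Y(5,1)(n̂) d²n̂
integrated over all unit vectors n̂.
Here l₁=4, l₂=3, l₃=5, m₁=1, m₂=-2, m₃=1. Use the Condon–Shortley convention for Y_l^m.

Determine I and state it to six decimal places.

Checks pass: Σm=0; 12 even; l₃=5∈[1,7].
(2·4+1)(2·3+1)(2·5+1) = 693
Δ: 2! 6! 4! / 13! → 1/180180
sum: t=0:+1/576 t=1:−1/144 t=2:+1/576 = -1/288
3j²(4 3 5; 0 0 0) = Δ·Π!·Σ² = 20/1001  (sign +1)
sum: t=0:+1/432 t=1:−1/1152 = 5/3456
3j²(4 3 5; 1 -2 1) = Δ·Π!·Σ² = 625/36036  (sign +1)
combine: 4πI² = 693·20/1001·625/36036 = 3125/13013
take √, sign +1: I = 0.13823925

0.138239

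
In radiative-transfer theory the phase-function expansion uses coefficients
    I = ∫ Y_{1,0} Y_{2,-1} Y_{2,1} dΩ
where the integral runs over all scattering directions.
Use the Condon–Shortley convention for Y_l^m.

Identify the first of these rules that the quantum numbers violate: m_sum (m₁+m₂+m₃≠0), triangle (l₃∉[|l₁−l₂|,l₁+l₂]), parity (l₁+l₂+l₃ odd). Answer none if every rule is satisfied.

m₁+m₂+m₃ = 0 − 1 + 1 = 0  ✓
triangle: |1−2|=1 ≤ l₃=2 ≤ 1+2=3  ✓
parity: l₁+l₂+l₃ = 5 is odd  ✗

parity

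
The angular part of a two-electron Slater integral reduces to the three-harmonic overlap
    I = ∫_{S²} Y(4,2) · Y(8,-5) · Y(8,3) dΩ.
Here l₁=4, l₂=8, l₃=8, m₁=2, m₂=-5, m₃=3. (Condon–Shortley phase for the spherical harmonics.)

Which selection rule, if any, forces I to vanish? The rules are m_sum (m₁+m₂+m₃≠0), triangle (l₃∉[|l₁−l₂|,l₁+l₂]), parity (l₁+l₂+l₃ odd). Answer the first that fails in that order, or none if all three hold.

none

azimuthal sum: 2 − 5 + 3 = 0  ✓
4 ≤ 8 ≤ 12 (triangle on l)  ✓
L = 4 + 8 + 8 = 20 (even)  ✓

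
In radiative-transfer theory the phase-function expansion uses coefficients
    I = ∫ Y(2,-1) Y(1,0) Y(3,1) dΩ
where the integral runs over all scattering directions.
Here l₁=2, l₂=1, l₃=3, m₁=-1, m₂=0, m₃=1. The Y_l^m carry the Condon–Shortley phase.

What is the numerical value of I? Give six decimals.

-0.233597

Checks pass: Σm=0; 6 even; l₃=3∈[1,3].
(2·2+1)(2·1+1)(2·3+1) = 105
Δ: 0! 4! 2! / 7! → 1/105
sum: t=0:+1/4 = 1/4
3j²(2 1 3; 0 0 0) = Δ·Π!·Σ² = 3/35  (sign -1)
sum: t=0:+1/6 = 1/6
3j²(2 1 3; -1 0 1) = Δ·Π!·Σ² = 8/105  (sign +1)
combine: 4πI² = 105·3/35·8/105 = 24/35
take √, sign -1: I = -0.23359668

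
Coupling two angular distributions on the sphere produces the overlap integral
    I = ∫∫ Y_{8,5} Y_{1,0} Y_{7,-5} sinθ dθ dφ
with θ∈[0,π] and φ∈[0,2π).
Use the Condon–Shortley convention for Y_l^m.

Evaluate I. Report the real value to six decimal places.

m-sum 0 ✓  L=16 even ✓  7≤7≤9 ✓
Π(2lᵢ+1) = 17×3×15 = 765
triangle coeff Δ(8,1,7) = 1/2040
Σ_t [1,1]: t=1:−1/25401600 = -1/25401600
(3j)²=8/255 [(8 1 7; 0 0 0)], sign=+1
Σ_t [1,1]: t=1:−1/958003200 = -1/958003200
(3j)²=13/680 [(8 1 7; 5 0 -5)], sign=-1
⇒ 4πI² = 39/85
I = (-1)√(39/85/(4π)) = -0.19108118

-0.191081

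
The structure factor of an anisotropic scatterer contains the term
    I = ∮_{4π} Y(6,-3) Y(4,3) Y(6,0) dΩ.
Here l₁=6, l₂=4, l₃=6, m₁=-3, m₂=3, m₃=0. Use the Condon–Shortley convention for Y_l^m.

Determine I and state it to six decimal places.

0.109740

Checks pass: Σm=0; 16 even; l₃=6∈[2,10].
(2·6+1)(2·4+1)(2·6+1) = 1521
Δ: 4! 8! 4! / 17! → 1/15315300
sum: t=0:+1/829440 t=1:−1/25920 t=2:+1/9216 t=3:−1/25920 t=4:+1/829440 = 7/207360
3j²(6 4 6; 0 0 0) = Δ·Π!·Σ² = 28/2431  (sign +1)
sum: t=3:−1/207360 t=4:+1/103680 = 1/207360
3j²(6 4 6; -3 3 0) = Δ·Π!·Σ² = 21/2431  (sign +1)
combine: 4πI² = 1521·28/2431·21/2431 = 5292/34969
take √, sign +1: I = 0.10973960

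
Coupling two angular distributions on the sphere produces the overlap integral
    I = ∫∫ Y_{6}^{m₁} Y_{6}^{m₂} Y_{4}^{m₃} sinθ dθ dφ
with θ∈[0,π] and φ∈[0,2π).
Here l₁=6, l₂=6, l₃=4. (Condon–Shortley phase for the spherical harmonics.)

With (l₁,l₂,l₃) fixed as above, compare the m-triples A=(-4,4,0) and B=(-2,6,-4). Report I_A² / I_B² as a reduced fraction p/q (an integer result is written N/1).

l's match ⇒ only the (l;m) 3-j factors differ between A and B.
A: triangle coeff Δ(6,6,4) = 1/15315300; Σ_t [6,8]: t=6:+1/829440 t=7:−1/181440 t=8:+1/645120 = -1/362880; (3j)²=256/17017 [(6 6 4; -4 4 0)], sign=-1
B: triangle coeff Δ(6,6,4) = 1/15315300; Σ_t [8,8]: t=8:+1/23224320 = 1/23224320; (3j)²=1/442 [(6 6 4; -2 6 -4)], sign=+1
I_A²/I_B² = (256/17017)/(1/442) = 512/77

512/77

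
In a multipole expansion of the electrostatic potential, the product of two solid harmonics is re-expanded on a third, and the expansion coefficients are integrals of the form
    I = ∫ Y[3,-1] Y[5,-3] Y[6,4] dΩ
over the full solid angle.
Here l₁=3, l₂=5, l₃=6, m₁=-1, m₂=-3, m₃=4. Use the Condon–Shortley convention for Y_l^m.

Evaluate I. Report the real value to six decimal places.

m-sum 0 ✓  L=14 even ✓  2≤6≤8 ✓
Π(2lᵢ+1) = 7×11×13 = 1001
triangle coeff Δ(3,5,6) = 1/675675
Σ_t [0,2]: t=0:+1/8640 t=1:−1/2304 t=2:+1/8640 = -7/34560
(3j)²=7/429 [(3 5 6; 0 0 0)], sign=-1
Σ_t [0,2]: t=0:+1/69120 t=1:−1/30240 t=2:+1/322560 = -1/64512
(3j)²=10/1001 [(3 5 6; -1 -3 4)], sign=-1
⇒ 4πI² = 70/429
I = (+1)√(70/429/(4π)) = 0.11395029

0.113950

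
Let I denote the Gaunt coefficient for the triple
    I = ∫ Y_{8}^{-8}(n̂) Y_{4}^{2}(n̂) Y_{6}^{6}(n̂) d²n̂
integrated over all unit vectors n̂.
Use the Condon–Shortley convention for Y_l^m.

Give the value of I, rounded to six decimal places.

Checks pass: Σm=0; 18 even; l₃=6∈[4,12].
(2·8+1)(2·4+1)(2·6+1) = 1989
Δ: 6! 10! 2! / 19! → 1/23279256
sum: t=2:+1/1658880 t=3:−1/518400 t=4:+1/1658880 = -1/1382400
3j²(8 4 6; 0 0 0) = Δ·Π!·Σ² = 504/46189  (sign -1)
sum: t=6:+1/5225472000 = 1/5225472000
3j²(8 4 6; -8 2 6) = Δ·Π!·Σ² = 22/969  (sign +1)
combine: 4πI² = 1989·504/46189·22/969 = 3024/6137
take √, sign -1: I = -0.19801947

-0.198019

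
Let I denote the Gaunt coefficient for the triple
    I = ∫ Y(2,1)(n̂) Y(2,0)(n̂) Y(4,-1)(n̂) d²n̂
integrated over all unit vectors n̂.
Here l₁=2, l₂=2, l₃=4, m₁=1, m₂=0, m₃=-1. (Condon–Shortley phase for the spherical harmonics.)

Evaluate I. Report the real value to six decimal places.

-0.220728

m-sum 0 ✓  L=8 even ✓  0≤4≤4 ✓
Π(2lᵢ+1) = 5×5×9 = 225
triangle coeff Δ(2,2,4) = 1/630
Σ_t [0,0]: t=0:+1/16 = 1/16
(3j)²=2/35 [(2 2 4; 0 0 0)], sign=+1
Σ_t [0,0]: t=0:+1/24 = 1/24
(3j)²=1/21 [(2 2 4; 1 0 -1)], sign=-1
⇒ 4πI² = 30/49
I = (-1)√(30/49/(4π)) = -0.22072812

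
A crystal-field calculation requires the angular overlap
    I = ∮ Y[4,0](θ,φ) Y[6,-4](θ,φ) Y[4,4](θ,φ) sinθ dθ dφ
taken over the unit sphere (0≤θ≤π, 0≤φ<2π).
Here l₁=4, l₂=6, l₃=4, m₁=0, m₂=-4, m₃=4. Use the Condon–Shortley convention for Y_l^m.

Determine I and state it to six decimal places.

-0.190852

Rules hold: Σm=0, L=14 even, 2≤4≤10.
N = 9·13·9 = 1053
Δ = 6!·2!·6!/15! = 1/1261260
Racah Σ t=2..4: t=2:+1/4608 t=3:−1/1296 t=4:+1/4608 = -7/20736
⇒ 3j(4 6 4; 0 0 0)² = 20/1287, sgn -1
Racah Σ t=2..2: t=2:+1/69120 = 1/69120
⇒ 3j(4 6 4; 0 -4 4)² = 4/143, sgn +1
4πI² = N·(3j₀)²·(3jₘ)² = 720/1573
I = -1·√(0.457724/4π) = -0.19085211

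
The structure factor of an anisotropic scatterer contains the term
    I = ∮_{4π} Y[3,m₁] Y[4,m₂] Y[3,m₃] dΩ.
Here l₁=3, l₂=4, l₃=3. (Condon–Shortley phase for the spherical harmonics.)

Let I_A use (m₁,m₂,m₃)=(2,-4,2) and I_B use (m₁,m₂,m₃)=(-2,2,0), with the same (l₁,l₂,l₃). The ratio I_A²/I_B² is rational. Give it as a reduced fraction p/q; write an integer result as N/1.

70/3

l's match ⇒ only the (l;m) 3-j factors differ between A and B.
A: triangle coeff Δ(3,4,3) = 1/34650; Σ_t [0,0]: t=0:+1/576 = 1/576; (3j)²=5/99 [(3 4 3; 2 -4 2)], sign=-1
B: triangle coeff Δ(3,4,3) = 1/34650; Σ_t [3,4]: t=3:−1/72 t=4:+1/96 = -1/288; (3j)²=1/462 [(3 4 3; -2 2 0)], sign=+1
I_A²/I_B² = (5/99)/(1/462) = 70/3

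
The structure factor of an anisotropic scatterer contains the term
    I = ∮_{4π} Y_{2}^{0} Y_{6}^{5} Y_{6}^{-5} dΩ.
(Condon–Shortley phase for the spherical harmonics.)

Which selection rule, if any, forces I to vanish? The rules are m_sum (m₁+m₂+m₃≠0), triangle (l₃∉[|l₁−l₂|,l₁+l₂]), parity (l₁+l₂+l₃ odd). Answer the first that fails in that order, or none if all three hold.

none

Σmᵢ = 0  ✓
l₃∈[|l₁−l₂|,l₁+l₂]=[4,8], have l₃=6  ✓
Σlᵢ = 14 ⇒ even  ✓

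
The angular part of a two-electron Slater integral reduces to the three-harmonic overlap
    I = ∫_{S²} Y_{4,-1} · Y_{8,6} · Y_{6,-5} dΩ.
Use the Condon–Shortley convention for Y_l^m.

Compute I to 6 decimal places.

-0.110696

m-sum 0 ✓  L=18 even ✓  4≤6≤12 ✓
Π(2lᵢ+1) = 9×17×13 = 1989
triangle coeff Δ(4,8,6) = 1/23279256
Σ_t [2,4]: t=2:+1/1658880 t=3:−1/518400 t=4:+1/1658880 = -1/1382400
(3j)²=504/46189 [(4 8 6; 0 0 0)], sign=-1
Σ_t [4,5]: t=4:+1/174182400 t=5:−1/87091200 = -1/174182400
(3j)²=55/7752 [(4 8 6; -1 6 -5)], sign=+1
⇒ 4πI² = 945/6137
I = (-1)√(945/6137/(4π)) = -0.11069625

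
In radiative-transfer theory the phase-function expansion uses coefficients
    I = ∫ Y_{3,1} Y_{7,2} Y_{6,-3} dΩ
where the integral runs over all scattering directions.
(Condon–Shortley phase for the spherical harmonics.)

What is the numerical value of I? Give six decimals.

-0.122872

Rules hold: Σm=0, L=16 even, 4≤6≤10.
N = 7·15·13 = 1365
Δ = 4!·2!·10!/17! = 1/2042040
Racah Σ t=1..3: t=1:−1/207360 t=2:+1/57600 t=3:−1/207360 = 1/129600
⇒ 3j(3 7 6; 0 0 0)² = 168/12155, sgn +1
Racah Σ t=0..2: t=0:+1/17418240 t=1:−1/483840 t=2:+1/241920 = 37/17418240
⇒ 3j(3 7 6; 1 2 -3)² = 1369/136136, sgn -1
4πI² = N·(3j₀)²·(3jₘ)² = 86247/454597
I = -1·√(0.189722/4π) = -0.12287224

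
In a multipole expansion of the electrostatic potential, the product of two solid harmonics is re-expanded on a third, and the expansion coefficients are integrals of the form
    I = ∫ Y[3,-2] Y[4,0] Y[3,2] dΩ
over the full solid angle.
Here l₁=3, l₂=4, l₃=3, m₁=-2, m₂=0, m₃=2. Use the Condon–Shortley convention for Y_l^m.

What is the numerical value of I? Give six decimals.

Checks pass: Σm=0; 10 even; l₃=3∈[1,7].
(2·3+1)(2·4+1)(2·3+1) = 441
Δ: 4! 2! 4! / 11! → 1/34650
sum: t=1:−1/72 t=2:+1/16 t=3:−1/72 = 5/144
3j²(3 4 3; 0 0 0) = Δ·Π!·Σ² = 2/77  (sign -1)
sum: t=3:−1/72 t=4:+1/576 = -7/576
3j²(3 4 3; -2 0 2) = Δ·Π!·Σ² = 7/198  (sign +1)
combine: 4πI² = 441·2/77·7/198 = 49/121
take √, sign -1: I = -0.17951487

-0.179515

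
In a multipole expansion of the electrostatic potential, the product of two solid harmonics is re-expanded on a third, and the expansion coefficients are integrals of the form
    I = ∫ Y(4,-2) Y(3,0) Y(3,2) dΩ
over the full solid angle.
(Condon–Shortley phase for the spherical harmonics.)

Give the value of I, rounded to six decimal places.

-0.044418

Checks pass: Σm=0; 10 even; l₃=3∈[1,7].
(2·4+1)(2·3+1)(2·3+1) = 441
Δ: 4! 4! 2! / 11! → 1/34650
sum: t=1:−1/72 t=2:+1/16 t=3:−1/72 = 5/144
3j²(4 3 3; 0 0 0) = Δ·Π!·Σ² = 2/77  (sign -1)
sum: t=2:+1/96 t=3:−1/72 = -1/288
3j²(4 3 3; -2 0 2) = Δ·Π!·Σ² = 1/462  (sign +1)
combine: 4πI² = 441·2/77·1/462 = 3/121
take √, sign -1: I = -0.04441841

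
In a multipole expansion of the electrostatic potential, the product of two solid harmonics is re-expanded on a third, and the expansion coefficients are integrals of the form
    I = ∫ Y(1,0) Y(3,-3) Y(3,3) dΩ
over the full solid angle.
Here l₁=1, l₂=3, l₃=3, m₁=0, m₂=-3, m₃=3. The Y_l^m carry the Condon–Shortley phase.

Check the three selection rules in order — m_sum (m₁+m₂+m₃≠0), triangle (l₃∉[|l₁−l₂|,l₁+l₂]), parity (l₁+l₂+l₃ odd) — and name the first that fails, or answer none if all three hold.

azimuthal sum: 0 − 3 + 3 = 0  ✓
2 ≤ 3 ≤ 4 (triangle on l)  ✓
L = 1 + 3 + 3 = 7 (odd)  ✗

parity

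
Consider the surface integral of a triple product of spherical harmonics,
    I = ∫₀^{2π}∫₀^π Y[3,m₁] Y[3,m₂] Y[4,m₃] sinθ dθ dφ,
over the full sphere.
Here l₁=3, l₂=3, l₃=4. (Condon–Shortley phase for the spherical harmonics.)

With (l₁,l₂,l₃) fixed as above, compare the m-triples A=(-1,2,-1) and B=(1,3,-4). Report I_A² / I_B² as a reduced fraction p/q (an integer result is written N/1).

16/21

l's match ⇒ only the (l;m) 3-j factors differ between A and B.
A: triangle coeff Δ(3,3,4) = 1/34650; Σ_t [1,2]: t=1:−1/144 t=2:+1/48 = 1/72; (3j)²=16/693 [(3 3 4; -1 2 -1)], sign=-1
B: triangle coeff Δ(3,3,4) = 1/34650; Σ_t [2,2]: t=2:+1/1152 = 1/1152; (3j)²=1/33 [(3 3 4; 1 3 -4)], sign=+1
I_A²/I_B² = (16/693)/(1/33) = 16/21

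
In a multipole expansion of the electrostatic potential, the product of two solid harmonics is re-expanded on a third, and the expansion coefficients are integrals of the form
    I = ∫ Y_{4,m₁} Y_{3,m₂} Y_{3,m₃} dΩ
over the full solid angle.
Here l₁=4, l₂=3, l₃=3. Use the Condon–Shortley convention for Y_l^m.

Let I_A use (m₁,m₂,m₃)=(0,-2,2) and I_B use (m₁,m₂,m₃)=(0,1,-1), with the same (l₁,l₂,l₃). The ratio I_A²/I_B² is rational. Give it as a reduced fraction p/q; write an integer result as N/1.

Shared (l₁,l₂,l₃)=(4,3,3): N and (l;000)² cancel in I_A²/I_B².
A: Δ = 4!·4!·2!/11! = 1/34650; Racah Σ t=0..1: t=0:+1/576 t=1:−1/72 = -7/576; ⇒ 3j(4 3 3; 0 -2 2)² = 7/198, sgn +1
B: Δ = 4!·4!·2!/11! = 1/34650; Racah Σ t=2..4: t=2:+1/32 t=3:−1/36 t=4:+1/1152 = 5/1152; ⇒ 3j(4 3 3; 0 1 -1)² = 1/1386, sgn +1
I_A²/I_B² = (7/198)/(1/1386) = 49/1

49/1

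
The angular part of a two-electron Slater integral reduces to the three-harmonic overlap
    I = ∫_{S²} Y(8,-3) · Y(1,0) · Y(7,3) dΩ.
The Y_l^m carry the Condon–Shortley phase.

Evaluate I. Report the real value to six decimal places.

-0.226917

m-sum 0 ✓  L=16 even ✓  7≤7≤9 ✓
Π(2lᵢ+1) = 17×3×15 = 765
triangle coeff Δ(8,1,7) = 1/2040
Σ_t [1,1]: t=1:−1/25401600 = -1/25401600
(3j)²=8/255 [(8 1 7; 0 0 0)], sign=+1
Σ_t [1,1]: t=1:−1/87091200 = -1/87091200
(3j)²=11/408 [(8 1 7; -3 0 3)], sign=-1
⇒ 4πI² = 11/17
I = (-1)√(11/17/(4π)) = -0.22691696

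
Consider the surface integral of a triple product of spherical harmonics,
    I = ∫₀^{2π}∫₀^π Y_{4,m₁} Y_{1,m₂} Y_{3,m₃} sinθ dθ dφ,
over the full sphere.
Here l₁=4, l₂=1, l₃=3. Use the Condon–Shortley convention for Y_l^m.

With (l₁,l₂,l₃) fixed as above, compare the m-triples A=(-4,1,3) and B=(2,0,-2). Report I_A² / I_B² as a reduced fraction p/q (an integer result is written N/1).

7/3

Same 4,1,3: normalisation and zero-m 3j drop out of the ratio.
A: Δ: 2! 6! 0! / 9! → 1/252; sum: t=2:+1/1440 = 1/1440; 3j²(4 1 3; -4 1 3) = Δ·Π!·Σ² = 1/9  (sign +1)
B: Δ: 2! 6! 0! / 9! → 1/252; sum: t=1:−1/120 = -1/120; 3j²(4 1 3; 2 0 -2) = Δ·Π!·Σ² = 1/21  (sign +1)
I_A²/I_B² = (1/9)/(1/21) = 7/3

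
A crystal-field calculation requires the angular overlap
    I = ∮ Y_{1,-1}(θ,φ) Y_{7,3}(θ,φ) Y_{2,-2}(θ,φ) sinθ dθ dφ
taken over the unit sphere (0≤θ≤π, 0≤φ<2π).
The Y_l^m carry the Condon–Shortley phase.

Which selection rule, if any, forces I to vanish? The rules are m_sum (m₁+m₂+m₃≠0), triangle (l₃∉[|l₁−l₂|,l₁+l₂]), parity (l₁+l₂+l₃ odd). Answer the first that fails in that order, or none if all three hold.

triangle

Σmᵢ = 0  ✓
l₃∈[|l₁−l₂|,l₁+l₂]=[6,8], have l₃=2  ✗
Σlᵢ = 10 ⇒ even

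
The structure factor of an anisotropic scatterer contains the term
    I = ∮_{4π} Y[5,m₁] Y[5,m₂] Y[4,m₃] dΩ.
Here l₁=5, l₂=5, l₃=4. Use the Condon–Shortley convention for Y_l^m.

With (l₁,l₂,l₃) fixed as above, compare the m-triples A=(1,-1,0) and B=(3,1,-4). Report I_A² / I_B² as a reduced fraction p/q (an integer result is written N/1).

Shared (l₁,l₂,l₃)=(5,5,4): N and (l;000)² cancel in I_A²/I_B².
A: Δ = 6!·4!·4!/15! = 1/3153150; Racah Σ t=0..4: t=0:+1/414720 t=1:−1/4320 t=2:+1/768 t=3:−1/1296 t=4:+1/27648 = 7/20736; ⇒ 3j(5 5 4; 1 -1 0)² = 8/1287, sgn +1
B: Δ = 6!·4!·4!/15! = 1/3153150; Racah Σ t=2..2: t=2:+1/27648 = 1/27648; ⇒ 3j(5 5 4; 3 1 -4)² = 10/429, sgn +1
I_A²/I_B² = (8/1287)/(10/429) = 4/15

4/15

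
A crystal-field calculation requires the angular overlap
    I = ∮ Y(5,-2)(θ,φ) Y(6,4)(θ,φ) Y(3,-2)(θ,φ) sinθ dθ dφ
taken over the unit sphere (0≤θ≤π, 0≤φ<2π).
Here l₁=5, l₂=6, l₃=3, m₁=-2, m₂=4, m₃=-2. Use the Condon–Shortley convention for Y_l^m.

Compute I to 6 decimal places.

0.088266

m-sum 0 ✓  L=14 even ✓  1≤3≤11 ✓
Π(2lᵢ+1) = 11×13×7 = 1001
triangle coeff Δ(5,6,3) = 1/675675
Σ_t [3,5]: t=3:−1/8640 t=4:+1/2304 t=5:−1/8640 = 7/34560
(3j)²=7/429 [(5 6 3; 0 0 0)], sign=-1
Σ_t [6,7]: t=6:+1/34560 t=7:−1/60480 = 1/80640
(3j)²=6/1001 [(5 6 3; -2 4 -2)], sign=-1
⇒ 4πI² = 14/143
I = (+1)√(14/143/(4π)) = 0.08826552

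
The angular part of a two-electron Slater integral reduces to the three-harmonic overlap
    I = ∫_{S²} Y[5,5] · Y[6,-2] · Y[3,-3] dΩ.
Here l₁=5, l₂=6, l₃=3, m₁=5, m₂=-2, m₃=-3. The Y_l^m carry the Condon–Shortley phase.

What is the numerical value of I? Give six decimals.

Checks pass: Σm=0; 14 even; l₃=3∈[1,11].
(2·5+1)(2·6+1)(2·3+1) = 1001
Δ: 8! 2! 4! / 15! → 1/675675
sum: t=3:−1/8640 t=4:+1/2304 t=5:−1/8640 = 7/34560
3j²(5 6 3; 0 0 0) = Δ·Π!·Σ² = 7/429  (sign -1)
sum: t=0:+1/1935360 = 1/1935360
3j²(5 6 3; 5 -2 -3) = Δ·Π!·Σ² = 1/1001  (sign +1)
combine: 4πI² = 1001·7/429·1/1001 = 7/429
take √, sign -1: I = -0.03603425

-0.036034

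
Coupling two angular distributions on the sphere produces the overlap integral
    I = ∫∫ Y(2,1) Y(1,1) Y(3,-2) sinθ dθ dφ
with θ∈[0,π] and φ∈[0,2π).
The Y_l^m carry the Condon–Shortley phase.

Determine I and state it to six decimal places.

m-sum 0 ✓  L=6 even ✓  1≤3≤3 ✓
Π(2lᵢ+1) = 5×3×7 = 105
triangle coeff Δ(2,1,3) = 1/105
Σ_t [0,0]: t=0:+1/4 = 1/4
(3j)²=3/35 [(2 1 3; 0 0 0)], sign=-1
Σ_t [0,0]: t=0:+1/12 = 1/12
(3j)²=2/21 [(2 1 3; 1 1 -2)], sign=-1
⇒ 4πI² = 6/7
I = (+1)√(6/7/(4π)) = 0.26116903

0.261169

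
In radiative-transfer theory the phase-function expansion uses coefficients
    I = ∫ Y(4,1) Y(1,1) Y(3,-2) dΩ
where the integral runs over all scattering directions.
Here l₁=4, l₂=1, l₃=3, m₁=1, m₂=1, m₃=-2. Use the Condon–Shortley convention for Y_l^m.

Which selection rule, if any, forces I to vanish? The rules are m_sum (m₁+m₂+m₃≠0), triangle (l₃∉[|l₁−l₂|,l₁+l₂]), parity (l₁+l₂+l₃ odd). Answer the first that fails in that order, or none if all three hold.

none

Σmᵢ = 0  ✓
l₃∈[|l₁−l₂|,l₁+l₂]=[3,5], have l₃=3  ✓
Σlᵢ = 8 ⇒ even  ✓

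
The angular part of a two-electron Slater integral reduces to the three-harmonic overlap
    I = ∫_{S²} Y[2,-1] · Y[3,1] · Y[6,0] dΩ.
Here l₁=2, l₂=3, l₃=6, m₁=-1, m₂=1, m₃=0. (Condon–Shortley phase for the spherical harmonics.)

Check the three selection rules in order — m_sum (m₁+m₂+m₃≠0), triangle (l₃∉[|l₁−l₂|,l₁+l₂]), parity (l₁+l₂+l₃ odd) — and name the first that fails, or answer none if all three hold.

triangle

m₁+m₂+m₃ = -1 + 1 + 0 = 0  ✓
triangle: |2−3|=1 ≤ l₃=6 ≤ 2+3=5  ✗
parity: l₁+l₂+l₃ = 11 is odd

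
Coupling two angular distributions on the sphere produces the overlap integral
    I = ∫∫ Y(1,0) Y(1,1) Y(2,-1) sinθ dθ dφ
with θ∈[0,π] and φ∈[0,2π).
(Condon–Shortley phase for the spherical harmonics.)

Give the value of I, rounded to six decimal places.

m-sum 0 ✓  L=4 even ✓  0≤2≤2 ✓
Π(2lᵢ+1) = 3×3×5 = 45
triangle coeff Δ(1,1,2) = 1/30
Σ_t [0,0]: t=0:+1/1 = 1/1
(3j)²=2/15 [(1 1 2; 0 0 0)], sign=+1
Σ_t [0,0]: t=0:+1/2 = 1/2
(3j)²=1/10 [(1 1 2; 0 1 -1)], sign=-1
⇒ 4πI² = 3/5
I = (-1)√(3/5/(4π)) = -0.21850969

-0.218510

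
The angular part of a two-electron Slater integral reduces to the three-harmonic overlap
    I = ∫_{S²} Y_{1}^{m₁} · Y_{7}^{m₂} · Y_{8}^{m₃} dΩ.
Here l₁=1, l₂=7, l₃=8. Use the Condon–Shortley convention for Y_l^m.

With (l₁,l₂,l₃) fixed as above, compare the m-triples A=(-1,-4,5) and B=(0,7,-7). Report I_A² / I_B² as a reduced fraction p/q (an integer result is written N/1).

26/5

Shared (l₁,l₂,l₃)=(1,7,8): N and (l;000)² cancel in I_A²/I_B².
A: Δ = 0!·2!·14!/17! = 1/2040; Racah Σ t=0..0: t=0:+1/479001600 = 1/479001600; ⇒ 3j(1 7 8; -1 -4 5)² = 13/340, sgn -1
B: Δ = 0!·2!·14!/17! = 1/2040; Racah Σ t=0..0: t=0:+1/87178291200 = 1/87178291200; ⇒ 3j(1 7 8; 0 7 -7)² = 1/136, sgn -1
I_A²/I_B² = (13/340)/(1/136) = 26/5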